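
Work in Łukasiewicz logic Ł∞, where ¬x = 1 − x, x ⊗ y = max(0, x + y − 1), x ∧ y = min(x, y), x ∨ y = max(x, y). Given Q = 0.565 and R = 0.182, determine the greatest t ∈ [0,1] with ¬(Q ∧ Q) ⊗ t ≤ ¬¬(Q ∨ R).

Q ∧ Q = min(0.565, 0.565) = 0.565
¬(Q ∧ Q) = 1 − 0.565 = 0.435
So the left factor is ¬(Q ∧ Q) = 0.435.
Q ∨ R = max(0.565, 0.182) = 0.565
¬(Q ∨ R) = 1 − 0.565 = 0.435
¬¬(Q ∨ R) = 1 − 0.435 = 0.565
So the right-hand bound is ¬¬(Q ∨ R) = 0.565.
The residuum of the Łukasiewicz t-norm gives the supremum: min(1, 1 − 0.435 + 0.565).
1 − 0.435 + 0.565 = 1.130, so t = min(1, 1.130) = 1.000.
Check: 0.435 ⊗ 1.000 = max(0, 0.435) = 0.435 ≤ 0.565.

1.000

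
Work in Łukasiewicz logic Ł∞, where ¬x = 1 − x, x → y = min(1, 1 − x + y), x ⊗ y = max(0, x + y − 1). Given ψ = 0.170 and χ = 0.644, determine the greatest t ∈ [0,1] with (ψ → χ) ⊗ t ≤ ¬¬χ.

ψ → χ = min(1, 1 − 0.170 + 0.644) = min(1, 1.474) = 1.000
So the left factor is ψ → χ = 1.000.
¬χ = 1 − 0.644 = 0.356
¬¬χ = 1 − 0.356 = 0.644
So the right-hand bound is ¬¬χ = 0.644.
The residuum of the Łukasiewicz t-norm gives the supremum: min(1, 1 − 1.000 + 0.644).
1 − 1.000 + 0.644 = 0.644, so t = min(1, 0.644) = 0.644.
Check: 1.000 ⊗ 0.644 = max(0, 0.644) = 0.644 ≤ 0.644.

0.644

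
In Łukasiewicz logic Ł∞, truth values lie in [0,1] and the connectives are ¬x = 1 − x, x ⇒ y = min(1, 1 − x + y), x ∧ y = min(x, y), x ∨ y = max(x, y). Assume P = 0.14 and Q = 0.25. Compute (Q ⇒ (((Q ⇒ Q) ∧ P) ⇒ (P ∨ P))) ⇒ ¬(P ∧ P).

Q ⇒ Q = min(1, 1 − 0.25 + 0.25) = min(1, 1.00) = 1.00
(Q ⇒ Q) ∧ P = min(1.00, 0.14) = 0.14
P ∨ P = max(0.14, 0.14) = 0.14
((Q ⇒ Q) ∧ P) ⇒ (P ∨ P) = min(1, 1 − 0.14 + 0.14) = min(1, 1.00) = 1.00
Q ⇒ (((Q ⇒ Q) ∧ P) ⇒ (P ∨ P)) = min(1, 1 − 0.25 + 1.00) = min(1, 1.75) = 1.00
P ∧ P = min(0.14, 0.14) = 0.14
¬(P ∧ P) = 1 − 0.14 = 0.86
(Q ⇒ (((Q ⇒ Q) ∧ P) ⇒ (P ∨ P))) ⇒ ¬(P ∧ P) = min(1, 1 − 1.00 + 0.86) = min(1, 0.86) = 0.86

0.86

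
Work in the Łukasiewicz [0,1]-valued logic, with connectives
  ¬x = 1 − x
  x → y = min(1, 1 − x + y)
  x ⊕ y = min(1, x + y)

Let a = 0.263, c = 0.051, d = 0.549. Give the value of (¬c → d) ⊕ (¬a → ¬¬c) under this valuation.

¬c = 1 − 0.051 = 0.949
¬c → d = min(1, 1 − 0.949 + 0.549) = min(1, 0.600) = 0.600
¬a = 1 − 0.263 = 0.737
¬¬c = 1 − 0.949 = 0.051
¬a → ¬¬c = min(1, 1 − 0.737 + 0.051) = min(1, 0.314) = 0.314
(¬c → d) ⊕ (¬a → ¬¬c) = min(1, 0.600 + 0.314) = min(1, 0.914) = 0.914

0.914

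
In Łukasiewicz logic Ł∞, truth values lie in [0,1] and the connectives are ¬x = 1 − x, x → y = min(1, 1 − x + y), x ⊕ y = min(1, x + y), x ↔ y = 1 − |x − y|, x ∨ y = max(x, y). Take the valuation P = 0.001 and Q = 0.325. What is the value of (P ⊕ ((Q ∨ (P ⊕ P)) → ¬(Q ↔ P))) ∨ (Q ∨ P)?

P ⊕ P = min(1, 0.001 + 0.001) = min(1, 0.002) = 0.002
Q ∨ (P ⊕ P) = max(0.325, 0.002) = 0.325
Q ↔ P = 1 − |0.325 − 0.001| = 1 − 0.324 = 0.676
¬(Q ↔ P) = 1 − 0.676 = 0.324
(Q ∨ (P ⊕ P)) → ¬(Q ↔ P) = min(1, 1 − 0.325 + 0.324) = min(1, 0.999) = 0.999
P ⊕ ((Q ∨ (P ⊕ P)) → ¬(Q ↔ P)) = min(1, 0.001 + 0.999) = min(1, 1.000) = 1.000
Q ∨ P = max(0.325, 0.001) = 0.325
(P ⊕ ((Q ∨ (P ⊕ P)) → ¬(Q ↔ P))) ∨ (Q ∨ P) = max(1.000, 0.325) = 1.000

1.000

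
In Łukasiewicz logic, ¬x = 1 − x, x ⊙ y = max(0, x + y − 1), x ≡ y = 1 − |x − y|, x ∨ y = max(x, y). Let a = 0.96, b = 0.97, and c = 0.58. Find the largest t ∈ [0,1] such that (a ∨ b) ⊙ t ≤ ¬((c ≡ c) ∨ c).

0.03

a ∨ b = max(0.96, 0.97) = 0.97
So the left factor is a ∨ b = 0.97.
c ≡ c = 1 − |0.58 − 0.58| = 1 − 0.00 = 1.00
(c ≡ c) ∨ c = max(1.00, 0.58) = 1.00
¬((c ≡ c) ∨ c) = 1 − 1.00 = 0.00
So the right-hand bound is ¬((c ≡ c) ∨ c) = 0.00.
The residuum of the Łukasiewicz t-norm gives the supremum: min(1, 1 − 0.97 + 0.00).
1 − 0.97 + 0.00 = 0.03, so t = min(1, 0.03) = 0.03.
Check: 0.97 ⊙ 0.03 = max(0, 0.00) = 0.00 ≤ 0.00.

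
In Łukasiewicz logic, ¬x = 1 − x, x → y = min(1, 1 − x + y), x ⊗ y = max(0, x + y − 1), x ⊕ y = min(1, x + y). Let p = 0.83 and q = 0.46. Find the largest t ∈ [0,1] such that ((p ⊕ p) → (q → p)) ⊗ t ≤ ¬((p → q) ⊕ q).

0.00

p ⊕ p = min(1, 0.83 + 0.83) = min(1, 1.66) = 1.00
q → p = min(1, 1 − 0.46 + 0.83) = min(1, 1.37) = 1.00
(p ⊕ p) → (q → p) = min(1, 1 − 1.00 + 1.00) = min(1, 1.00) = 1.00
So the left factor is (p ⊕ p) → (q → p) = 1.00.
p → q = min(1, 1 − 0.83 + 0.46) = min(1, 0.63) = 0.63
(p → q) ⊕ q = min(1, 0.63 + 0.46) = min(1, 1.09) = 1.00
¬((p → q) ⊕ q) = 1 − 1.00 = 0.00
So the right-hand bound is ¬((p → q) ⊕ q) = 0.00.
The residuum of the Łukasiewicz t-norm gives the supremum: min(1, 1 − 1.00 + 0.00).
1 − 1.00 + 0.00 = 0.00, so t = min(1, 0.00) = 0.00.
Check: 1.00 ⊗ 0.00 = max(0, 0.00) = 0.00 ≤ 0.00.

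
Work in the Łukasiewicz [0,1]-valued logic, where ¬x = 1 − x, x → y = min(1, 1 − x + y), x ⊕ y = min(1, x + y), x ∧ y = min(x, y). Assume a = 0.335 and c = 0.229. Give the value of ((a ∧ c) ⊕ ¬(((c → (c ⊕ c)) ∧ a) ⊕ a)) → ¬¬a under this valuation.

0.776

a ∧ c = min(0.335, 0.229) = 0.229
c ⊕ c = min(1, 0.229 + 0.229) = min(1, 0.458) = 0.458
c → (c ⊕ c) = min(1, 1 − 0.229 + 0.458) = min(1, 1.229) = 1.000
(c → (c ⊕ c)) ∧ a = min(1.000, 0.335) = 0.335
((c → (c ⊕ c)) ∧ a) ⊕ a = min(1, 0.335 + 0.335) = min(1, 0.670) = 0.670
¬(((c → (c ⊕ c)) ∧ a) ⊕ a) = 1 − 0.670 = 0.330
(a ∧ c) ⊕ ¬(((c → (c ⊕ c)) ∧ a) ⊕ a) = min(1, 0.229 + 0.330) = min(1, 0.559) = 0.559
¬a = 1 − 0.335 = 0.665
¬¬a = 1 − 0.665 = 0.335
((a ∧ c) ⊕ ¬(((c → (c ⊕ c)) ∧ a) ⊕ a)) → ¬¬a = min(1, 1 − 0.559 + 0.335) = min(1, 0.776) = 0.776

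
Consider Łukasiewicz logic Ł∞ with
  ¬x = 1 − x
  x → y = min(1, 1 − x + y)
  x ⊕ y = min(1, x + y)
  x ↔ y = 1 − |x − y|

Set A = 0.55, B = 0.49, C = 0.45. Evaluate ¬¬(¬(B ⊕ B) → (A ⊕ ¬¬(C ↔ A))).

B ⊕ B = min(1, 0.49 + 0.49) = min(1, 0.98) = 0.98
¬(B ⊕ B) = 1 − 0.98 = 0.02
C ↔ A = 1 − |0.45 − 0.55| = 1 − 0.10 = 0.90
¬(C ↔ A) = 1 − 0.90 = 0.10
¬¬(C ↔ A) = 1 − 0.10 = 0.90
A ⊕ ¬¬(C ↔ A) = min(1, 0.55 + 0.90) = min(1, 1.45) = 1.00
¬(B ⊕ B) → (A ⊕ ¬¬(C ↔ A)) = min(1, 1 − 0.02 + 1.00) = min(1, 1.98) = 1.00
¬(¬(B ⊕ B) → (A ⊕ ¬¬(C ↔ A))) = 1 − 1.00 = 0.00
¬¬(¬(B ⊕ B) → (A ⊕ ¬¬(C ↔ A))) = 1 − 0.00 = 1.00

1.00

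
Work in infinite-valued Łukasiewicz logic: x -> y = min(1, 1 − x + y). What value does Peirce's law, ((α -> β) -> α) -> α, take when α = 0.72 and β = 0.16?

α -> β = min(1, 1 − 0.72 + 0.16) = min(1, 0.44) = 0.44
(α -> β) -> α = min(1, 1 − 0.44 + 0.72) = min(1, 1.28) = 1.00
((α -> β) -> α) -> α = min(1, 1 − 1.00 + 0.72) = min(1, 0.72) = 0.72
(The value 0.72 < 1 shows this instance is not satisfied; not a Ł∞-tautology in general.)

0.72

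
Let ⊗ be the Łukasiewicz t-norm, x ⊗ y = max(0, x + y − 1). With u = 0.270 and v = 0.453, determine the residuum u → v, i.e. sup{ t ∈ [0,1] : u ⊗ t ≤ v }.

1.000

The residuum of the Łukasiewicz t-norm gives the supremum: min(1, 1 − 0.270 + 0.453).
1 − 0.270 + 0.453 = 1.183, so t = min(1, 1.183) = 1.000.
Check: 0.270 ⊗ 1.000 = max(0, 0.270) = 0.270 ≤ 0.453.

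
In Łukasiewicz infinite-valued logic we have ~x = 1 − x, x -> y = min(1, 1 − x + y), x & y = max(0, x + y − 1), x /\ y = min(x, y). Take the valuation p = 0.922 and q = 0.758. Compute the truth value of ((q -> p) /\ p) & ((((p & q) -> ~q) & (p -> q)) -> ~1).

q -> p = min(1, 1 − 0.758 + 0.922) = min(1, 1.164) = 1.000
(q -> p) /\ p = min(1.000, 0.922) = 0.922
p & q = max(0, 0.922 + 0.758 − 1) = max(0, 0.680) = 0.680
~q = 1 − 0.758 = 0.242
(p & q) -> ~q = min(1, 1 − 0.680 + 0.242) = min(1, 0.562) = 0.562
p -> q = min(1, 1 − 0.922 + 0.758) = min(1, 0.836) = 0.836
((p & q) -> ~q) & (p -> q) = max(0, 0.562 + 0.836 − 1) = max(0, 0.398) = 0.398
~1 = 1 − 1.000 = 0.000
(((p & q) -> ~q) & (p -> q)) -> ~1 = min(1, 1 − 0.398 + 0.000) = min(1, 0.602) = 0.602
((q -> p) /\ p) & ((((p & q) -> ~q) & (p -> q)) -> ~1) = max(0, 0.922 + 0.602 − 1) = max(0, 0.524) = 0.524

0.524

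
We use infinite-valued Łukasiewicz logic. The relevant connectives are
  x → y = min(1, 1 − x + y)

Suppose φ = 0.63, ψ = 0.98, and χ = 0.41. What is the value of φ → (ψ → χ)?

ψ → χ = min(1, 1 − 0.98 + 0.41) = min(1, 0.43) = 0.43
φ → (ψ → χ) = min(1, 1 − 0.63 + 0.43) = min(1, 0.80) = 0.80

0.80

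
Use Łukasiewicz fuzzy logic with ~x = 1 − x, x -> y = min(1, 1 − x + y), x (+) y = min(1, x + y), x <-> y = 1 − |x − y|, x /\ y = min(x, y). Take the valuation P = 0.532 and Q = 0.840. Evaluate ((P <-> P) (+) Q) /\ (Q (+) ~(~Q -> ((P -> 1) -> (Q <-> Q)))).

0.840

P <-> P = 1 − |0.532 − 0.532| = 1 − 0.000 = 1.000
(P <-> P) (+) Q = min(1, 1.000 + 0.840) = min(1, 1.840) = 1.000
~Q = 1 − 0.840 = 0.160
P -> 1 = min(1, 1 − 0.532 + 1.000) = min(1, 1.468) = 1.000
Q <-> Q = 1 − |0.840 − 0.840| = 1 − 0.000 = 1.000
(P -> 1) -> (Q <-> Q) = min(1, 1 − 1.000 + 1.000) = min(1, 1.000) = 1.000
~Q -> ((P -> 1) -> (Q <-> Q)) = min(1, 1 − 0.160 + 1.000) = min(1, 1.840) = 1.000
~(~Q -> ((P -> 1) -> (Q <-> Q))) = 1 − 1.000 = 0.000
Q (+) ~(~Q -> ((P -> 1) -> (Q <-> Q))) = min(1, 0.840 + 0.000) = min(1, 0.840) = 0.840
((P <-> P) (+) Q) /\ (Q (+) ~(~Q -> ((P -> 1) -> (Q <-> Q)))) = min(1.000, 0.840) = 0.840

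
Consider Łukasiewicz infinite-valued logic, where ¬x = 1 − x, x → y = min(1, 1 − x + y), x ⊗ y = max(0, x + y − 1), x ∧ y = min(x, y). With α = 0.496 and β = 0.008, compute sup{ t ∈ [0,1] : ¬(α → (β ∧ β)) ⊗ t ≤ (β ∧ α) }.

0.520

β ∧ β = min(0.008, 0.008) = 0.008
α → (β ∧ β) = min(1, 1 − 0.496 + 0.008) = min(1, 0.512) = 0.512
¬(α → (β ∧ β)) = 1 − 0.512 = 0.488
So the left factor is ¬(α → (β ∧ β)) = 0.488.
β ∧ α = min(0.008, 0.496) = 0.008
So the right-hand bound is β ∧ α = 0.008.
The residuum of the Łukasiewicz t-norm gives the supremum: min(1, 1 − 0.488 + 0.008).
1 − 0.488 + 0.008 = 0.520, so t = min(1, 0.520) = 0.520.
Check: 0.488 ⊗ 0.520 = max(0, 0.008) = 0.008 ≤ 0.008.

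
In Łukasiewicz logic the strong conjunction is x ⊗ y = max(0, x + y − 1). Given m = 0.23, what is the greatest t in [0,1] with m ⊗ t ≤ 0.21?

The residuum of the Łukasiewicz t-norm gives the supremum: min(1, 1 − 0.23 + 0.21).
1 − 0.23 + 0.21 = 0.98, so t = min(1, 0.98) = 0.98.
Check: 0.23 ⊗ 0.98 = max(0, 0.21) = 0.21 ≤ 0.21.

0.98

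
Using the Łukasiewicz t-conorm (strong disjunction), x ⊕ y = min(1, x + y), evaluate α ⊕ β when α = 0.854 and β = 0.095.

α ⊕ β = min(1, 0.854 + 0.095) = min(1, 0.949) = 0.949
For comparison, the Gödel t-conorm max(x, y) would give 0.854.

0.949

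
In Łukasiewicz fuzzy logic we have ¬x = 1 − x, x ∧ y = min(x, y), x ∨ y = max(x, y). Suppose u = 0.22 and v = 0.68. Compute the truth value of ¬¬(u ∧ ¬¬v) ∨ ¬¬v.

¬v = 1 − 0.68 = 0.32
¬¬v = 1 − 0.32 = 0.68
u ∧ ¬¬v = min(0.22, 0.68) = 0.22
¬(u ∧ ¬¬v) = 1 − 0.22 = 0.78
¬¬(u ∧ ¬¬v) = 1 − 0.78 = 0.22
¬¬(u ∧ ¬¬v) ∨ ¬¬v = max(0.22, 0.68) = 0.68

0.68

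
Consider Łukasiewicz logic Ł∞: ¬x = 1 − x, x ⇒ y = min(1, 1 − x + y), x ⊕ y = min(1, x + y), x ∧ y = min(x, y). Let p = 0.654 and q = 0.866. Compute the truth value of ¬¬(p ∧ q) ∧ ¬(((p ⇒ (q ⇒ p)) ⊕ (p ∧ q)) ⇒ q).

p ∧ q = min(0.654, 0.866) = 0.654
¬(p ∧ q) = 1 − 0.654 = 0.346
¬¬(p ∧ q) = 1 − 0.346 = 0.654
q ⇒ p = min(1, 1 − 0.866 + 0.654) = min(1, 0.788) = 0.788
p ⇒ (q ⇒ p) = min(1, 1 − 0.654 + 0.788) = min(1, 1.134) = 1.000
(p ⇒ (q ⇒ p)) ⊕ (p ∧ q) = min(1, 1.000 + 0.654) = min(1, 1.654) = 1.000
((p ⇒ (q ⇒ p)) ⊕ (p ∧ q)) ⇒ q = min(1, 1 − 1.000 + 0.866) = min(1, 0.866) = 0.866
¬(((p ⇒ (q ⇒ p)) ⊕ (p ∧ q)) ⇒ q) = 1 − 0.866 = 0.134
¬¬(p ∧ q) ∧ ¬(((p ⇒ (q ⇒ p)) ⊕ (p ∧ q)) ⇒ q) = min(0.654, 0.134) = 0.134

0.134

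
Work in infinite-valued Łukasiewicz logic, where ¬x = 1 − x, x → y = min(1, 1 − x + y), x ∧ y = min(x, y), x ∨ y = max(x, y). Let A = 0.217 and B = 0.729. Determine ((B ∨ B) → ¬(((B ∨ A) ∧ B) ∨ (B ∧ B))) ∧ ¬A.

0.542

B ∨ B = max(0.729, 0.729) = 0.729
B ∨ A = max(0.729, 0.217) = 0.729
(B ∨ A) ∧ B = min(0.729, 0.729) = 0.729
B ∧ B = min(0.729, 0.729) = 0.729
((B ∨ A) ∧ B) ∨ (B ∧ B) = max(0.729, 0.729) = 0.729
¬(((B ∨ A) ∧ B) ∨ (B ∧ B)) = 1 − 0.729 = 0.271
(B ∨ B) → ¬(((B ∨ A) ∧ B) ∨ (B ∧ B)) = min(1, 1 − 0.729 + 0.271) = min(1, 0.542) = 0.542
¬A = 1 − 0.217 = 0.783
((B ∨ B) → ¬(((B ∨ A) ∧ B) ∨ (B ∧ B))) ∧ ¬A = min(0.542, 0.783) = 0.542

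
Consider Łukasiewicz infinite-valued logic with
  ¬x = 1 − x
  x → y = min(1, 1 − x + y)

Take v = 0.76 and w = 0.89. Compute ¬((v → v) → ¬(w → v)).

v → v = min(1, 1 − 0.76 + 0.76) = min(1, 1.00) = 1.00
w → v = min(1, 1 − 0.89 + 0.76) = min(1, 0.87) = 0.87
¬(w → v) = 1 − 0.87 = 0.13
(v → v) → ¬(w → v) = min(1, 1 − 1.00 + 0.13) = min(1, 0.13) = 0.13
¬((v → v) → ¬(w → v)) = 1 − 0.13 = 0.87

0.87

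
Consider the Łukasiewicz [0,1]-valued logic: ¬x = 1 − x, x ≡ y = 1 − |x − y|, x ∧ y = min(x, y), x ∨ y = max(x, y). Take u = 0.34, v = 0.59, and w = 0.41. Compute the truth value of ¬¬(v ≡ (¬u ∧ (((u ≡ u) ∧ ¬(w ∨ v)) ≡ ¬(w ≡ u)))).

¬u = 1 − 0.34 = 0.66
u ≡ u = 1 − |0.34 − 0.34| = 1 − 0.00 = 1.00
w ∨ v = max(0.41, 0.59) = 0.59
¬(w ∨ v) = 1 − 0.59 = 0.41
(u ≡ u) ∧ ¬(w ∨ v) = min(1.00, 0.41) = 0.41
w ≡ u = 1 − |0.41 − 0.34| = 1 − 0.07 = 0.93
¬(w ≡ u) = 1 − 0.93 = 0.07
((u ≡ u) ∧ ¬(w ∨ v)) ≡ ¬(w ≡ u) = 1 − |0.41 − 0.07| = 1 − 0.34 = 0.66
¬u ∧ (((u ≡ u) ∧ ¬(w ∨ v)) ≡ ¬(w ≡ u)) = min(0.66, 0.66) = 0.66
v ≡ (¬u ∧ (((u ≡ u) ∧ ¬(w ∨ v)) ≡ ¬(w ≡ u))) = 1 − |0.59 − 0.66| = 1 − 0.07 = 0.93
¬(v ≡ (¬u ∧ (((u ≡ u) ∧ ¬(w ∨ v)) ≡ ¬(w ≡ u)))) = 1 − 0.93 = 0.07
¬¬(v ≡ (¬u ∧ (((u ≡ u) ∧ ¬(w ∨ v)) ≡ ¬(w ≡ u)))) = 1 − 0.07 = 0.93

0.93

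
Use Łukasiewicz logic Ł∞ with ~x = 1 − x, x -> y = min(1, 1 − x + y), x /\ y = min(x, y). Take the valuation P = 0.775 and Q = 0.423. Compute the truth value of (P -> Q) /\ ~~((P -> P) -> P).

P -> Q = min(1, 1 − 0.775 + 0.423) = min(1, 0.648) = 0.648
P -> P = min(1, 1 − 0.775 + 0.775) = min(1, 1.000) = 1.000
(P -> P) -> P = min(1, 1 − 1.000 + 0.775) = min(1, 0.775) = 0.775
~((P -> P) -> P) = 1 − 0.775 = 0.225
~~((P -> P) -> P) = 1 − 0.225 = 0.775
(P -> Q) /\ ~~((P -> P) -> P) = min(0.648, 0.775) = 0.648

0.648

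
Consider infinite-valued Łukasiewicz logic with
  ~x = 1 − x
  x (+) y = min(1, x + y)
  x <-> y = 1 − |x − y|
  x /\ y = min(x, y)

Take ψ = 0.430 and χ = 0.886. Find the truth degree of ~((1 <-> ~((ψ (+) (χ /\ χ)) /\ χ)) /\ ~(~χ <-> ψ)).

χ /\ χ = min(0.886, 0.886) = 0.886
ψ (+) (χ /\ χ) = min(1, 0.430 + 0.886) = min(1, 1.316) = 1.000
(ψ (+) (χ /\ χ)) /\ χ = min(1.000, 0.886) = 0.886
~((ψ (+) (χ /\ χ)) /\ χ) = 1 − 0.886 = 0.114
1 <-> ~((ψ (+) (χ /\ χ)) /\ χ) = 1 − |1.000 − 0.114| = 1 − 0.886 = 0.114
~χ = 1 − 0.886 = 0.114
~χ <-> ψ = 1 − |0.114 − 0.430| = 1 − 0.316 = 0.684
~(~χ <-> ψ) = 1 − 0.684 = 0.316
(1 <-> ~((ψ (+) (χ /\ χ)) /\ χ)) /\ ~(~χ <-> ψ) = min(0.114, 0.316) = 0.114
~((1 <-> ~((ψ (+) (χ /\ χ)) /\ χ)) /\ ~(~χ <-> ψ)) = 1 − 0.114 = 0.886

0.886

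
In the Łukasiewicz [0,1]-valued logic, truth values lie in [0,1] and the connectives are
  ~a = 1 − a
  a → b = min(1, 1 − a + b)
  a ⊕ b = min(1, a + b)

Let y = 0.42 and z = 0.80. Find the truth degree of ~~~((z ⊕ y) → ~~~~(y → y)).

z ⊕ y = min(1, 0.80 + 0.42) = min(1, 1.22) = 1.00
y → y = min(1, 1 − 0.42 + 0.42) = min(1, 1.00) = 1.00
~(y → y) = 1 − 1.00 = 0.00
~~(y → y) = 1 − 0.00 = 1.00
~~~(y → y) = 1 − 1.00 = 0.00
~~~~(y → y) = 1 − 0.00 = 1.00
(z ⊕ y) → ~~~~(y → y) = min(1, 1 − 1.00 + 1.00) = min(1, 1.00) = 1.00
~((z ⊕ y) → ~~~~(y → y)) = 1 − 1.00 = 0.00
~~((z ⊕ y) → ~~~~(y → y)) = 1 − 0.00 = 1.00
~~~((z ⊕ y) → ~~~~(y → y)) = 1 − 1.00 = 0.00

0.00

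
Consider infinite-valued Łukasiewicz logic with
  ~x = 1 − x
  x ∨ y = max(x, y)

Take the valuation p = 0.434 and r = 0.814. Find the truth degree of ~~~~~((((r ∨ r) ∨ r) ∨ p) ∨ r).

0.186

r ∨ r = max(0.814, 0.814) = 0.814
(r ∨ r) ∨ r = max(0.814, 0.814) = 0.814
((r ∨ r) ∨ r) ∨ p = max(0.814, 0.434) = 0.814
(((r ∨ r) ∨ r) ∨ p) ∨ r = max(0.814, 0.814) = 0.814
~((((r ∨ r) ∨ r) ∨ p) ∨ r) = 1 − 0.814 = 0.186
~~((((r ∨ r) ∨ r) ∨ p) ∨ r) = 1 − 0.186 = 0.814
~~~((((r ∨ r) ∨ r) ∨ p) ∨ r) = 1 − 0.814 = 0.186
~~~~((((r ∨ r) ∨ r) ∨ p) ∨ r) = 1 − 0.186 = 0.814
~~~~~((((r ∨ r) ∨ r) ∨ p) ∨ r) = 1 − 0.814 = 0.186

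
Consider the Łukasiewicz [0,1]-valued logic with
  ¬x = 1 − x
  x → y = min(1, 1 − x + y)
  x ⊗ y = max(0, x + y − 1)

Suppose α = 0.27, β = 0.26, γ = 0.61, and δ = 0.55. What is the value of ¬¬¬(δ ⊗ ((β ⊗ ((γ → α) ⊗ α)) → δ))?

0.45

γ → α = min(1, 1 − 0.61 + 0.27) = min(1, 0.66) = 0.66
(γ → α) ⊗ α = max(0, 0.66 + 0.27 − 1) = max(0, -0.07) = 0.00
β ⊗ ((γ → α) ⊗ α) = max(0, 0.26 + 0.00 − 1) = max(0, -0.74) = 0.00
(β ⊗ ((γ → α) ⊗ α)) → δ = min(1, 1 − 0.00 + 0.55) = min(1, 1.55) = 1.00
δ ⊗ ((β ⊗ ((γ → α) ⊗ α)) → δ) = max(0, 0.55 + 1.00 − 1) = max(0, 0.55) = 0.55
¬(δ ⊗ ((β ⊗ ((γ → α) ⊗ α)) → δ)) = 1 − 0.55 = 0.45
¬¬(δ ⊗ ((β ⊗ ((γ → α) ⊗ α)) → δ)) = 1 − 0.45 = 0.55
¬¬¬(δ ⊗ ((β ⊗ ((γ → α) ⊗ α)) → δ)) = 1 − 0.55 = 0.45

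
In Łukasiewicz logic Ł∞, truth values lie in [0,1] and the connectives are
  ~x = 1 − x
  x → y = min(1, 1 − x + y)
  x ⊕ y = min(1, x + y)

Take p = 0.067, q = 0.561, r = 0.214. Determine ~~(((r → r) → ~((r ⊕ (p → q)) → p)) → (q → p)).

0.573

r → r = min(1, 1 − 0.214 + 0.214) = min(1, 1.000) = 1.000
p → q = min(1, 1 − 0.067 + 0.561) = min(1, 1.494) = 1.000
r ⊕ (p → q) = min(1, 0.214 + 1.000) = min(1, 1.214) = 1.000
(r ⊕ (p → q)) → p = min(1, 1 − 1.000 + 0.067) = min(1, 0.067) = 0.067
~((r ⊕ (p → q)) → p) = 1 − 0.067 = 0.933
(r → r) → ~((r ⊕ (p → q)) → p) = min(1, 1 − 1.000 + 0.933) = min(1, 0.933) = 0.933
q → p = min(1, 1 − 0.561 + 0.067) = min(1, 0.506) = 0.506
((r → r) → ~((r ⊕ (p → q)) → p)) → (q → p) = min(1, 1 − 0.933 + 0.506) = min(1, 0.573) = 0.573
~(((r → r) → ~((r ⊕ (p → q)) → p)) → (q → p)) = 1 − 0.573 = 0.427
~~(((r → r) → ~((r ⊕ (p → q)) → p)) → (q → p)) = 1 − 0.427 = 0.573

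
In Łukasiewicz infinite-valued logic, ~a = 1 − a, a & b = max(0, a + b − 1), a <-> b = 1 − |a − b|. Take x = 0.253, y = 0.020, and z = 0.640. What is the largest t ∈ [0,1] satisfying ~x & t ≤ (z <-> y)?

~x = 1 − 0.253 = 0.747
So the left factor is ~x = 0.747.
z <-> y = 1 − |0.640 − 0.020| = 1 − 0.620 = 0.380
So the right-hand bound is z <-> y = 0.380.
The residuum of the Łukasiewicz t-norm gives the supremum: min(1, 1 − 0.747 + 0.380).
1 − 0.747 + 0.380 = 0.633, so t = min(1, 0.633) = 0.633.
Check: 0.747 & 0.633 = max(0, 0.380) = 0.380 ≤ 0.380.

0.633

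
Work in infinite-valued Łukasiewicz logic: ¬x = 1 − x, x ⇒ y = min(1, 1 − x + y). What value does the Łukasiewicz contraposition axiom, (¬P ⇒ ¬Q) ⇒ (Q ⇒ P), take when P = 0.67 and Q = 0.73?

¬P = 1 − 0.67 = 0.33
¬Q = 1 − 0.73 = 0.27
¬P ⇒ ¬Q = min(1, 1 − 0.33 + 0.27) = min(1, 0.94) = 0.94
Q ⇒ P = min(1, 1 − 0.73 + 0.67) = min(1, 0.94) = 0.94
(¬P ⇒ ¬Q) ⇒ (Q ⇒ P) = min(1, 1 − 0.94 + 0.94) = min(1, 1.00) = 1.00
(As expected: an axiom of Ł∞, always 1.)

1.00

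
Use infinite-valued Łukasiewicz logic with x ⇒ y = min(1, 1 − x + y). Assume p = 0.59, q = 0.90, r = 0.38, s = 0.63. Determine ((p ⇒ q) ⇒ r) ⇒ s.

1.00

p ⇒ q = min(1, 1 − 0.59 + 0.90) = min(1, 1.31) = 1.00
(p ⇒ q) ⇒ r = min(1, 1 − 1.00 + 0.38) = min(1, 0.38) = 0.38
((p ⇒ q) ⇒ r) ⇒ s = min(1, 1 − 0.38 + 0.63) = min(1, 1.25) = 1.00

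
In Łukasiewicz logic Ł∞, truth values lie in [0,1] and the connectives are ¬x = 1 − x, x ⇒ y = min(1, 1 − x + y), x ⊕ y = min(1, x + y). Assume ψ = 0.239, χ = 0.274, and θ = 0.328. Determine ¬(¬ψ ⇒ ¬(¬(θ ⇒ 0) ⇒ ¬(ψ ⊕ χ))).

0.761

¬ψ = 1 − 0.239 = 0.761
θ ⇒ 0 = min(1, 1 − 0.328 + 0.000) = min(1, 0.672) = 0.672
¬(θ ⇒ 0) = 1 − 0.672 = 0.328
ψ ⊕ χ = min(1, 0.239 + 0.274) = min(1, 0.513) = 0.513
¬(ψ ⊕ χ) = 1 − 0.513 = 0.487
¬(θ ⇒ 0) ⇒ ¬(ψ ⊕ χ) = min(1, 1 − 0.328 + 0.487) = min(1, 1.159) = 1.000
¬(¬(θ ⇒ 0) ⇒ ¬(ψ ⊕ χ)) = 1 − 1.000 = 0.000
¬ψ ⇒ ¬(¬(θ ⇒ 0) ⇒ ¬(ψ ⊕ χ)) = min(1, 1 − 0.761 + 0.000) = min(1, 0.239) = 0.239
¬(¬ψ ⇒ ¬(¬(θ ⇒ 0) ⇒ ¬(ψ ⊕ χ))) = 1 − 0.239 = 0.761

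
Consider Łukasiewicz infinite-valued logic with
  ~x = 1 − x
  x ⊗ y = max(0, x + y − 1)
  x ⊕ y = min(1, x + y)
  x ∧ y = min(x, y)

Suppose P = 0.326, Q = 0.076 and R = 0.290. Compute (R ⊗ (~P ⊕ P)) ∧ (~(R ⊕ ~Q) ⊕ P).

0.290

~P = 1 − 0.326 = 0.674
~P ⊕ P = min(1, 0.674 + 0.326) = min(1, 1.000) = 1.000
R ⊗ (~P ⊕ P) = max(0, 0.290 + 1.000 − 1) = max(0, 0.290) = 0.290
~Q = 1 − 0.076 = 0.924
R ⊕ ~Q = min(1, 0.290 + 0.924) = min(1, 1.214) = 1.000
~(R ⊕ ~Q) = 1 − 1.000 = 0.000
~(R ⊕ ~Q) ⊕ P = min(1, 0.000 + 0.326) = min(1, 0.326) = 0.326
(R ⊗ (~P ⊕ P)) ∧ (~(R ⊕ ~Q) ⊕ P) = min(0.290, 0.326) = 0.290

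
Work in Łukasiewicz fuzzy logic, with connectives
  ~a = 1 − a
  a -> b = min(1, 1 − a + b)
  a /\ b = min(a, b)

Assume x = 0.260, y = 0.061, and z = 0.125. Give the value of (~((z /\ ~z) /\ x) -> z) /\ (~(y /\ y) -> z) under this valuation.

0.186

~z = 1 − 0.125 = 0.875
z /\ ~z = min(0.125, 0.875) = 0.125
(z /\ ~z) /\ x = min(0.125, 0.260) = 0.125
~((z /\ ~z) /\ x) = 1 − 0.125 = 0.875
~((z /\ ~z) /\ x) -> z = min(1, 1 − 0.875 + 0.125) = min(1, 0.250) = 0.250
y /\ y = min(0.061, 0.061) = 0.061
~(y /\ y) = 1 − 0.061 = 0.939
~(y /\ y) -> z = min(1, 1 − 0.939 + 0.125) = min(1, 0.186) = 0.186
(~((z /\ ~z) /\ x) -> z) /\ (~(y /\ y) -> z) = min(0.250, 0.186) = 0.186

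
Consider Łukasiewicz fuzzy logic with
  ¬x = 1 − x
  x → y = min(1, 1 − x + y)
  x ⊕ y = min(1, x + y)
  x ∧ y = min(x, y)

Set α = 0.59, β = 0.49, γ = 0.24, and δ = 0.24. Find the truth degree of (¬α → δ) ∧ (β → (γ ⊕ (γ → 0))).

0.83

¬α = 1 − 0.59 = 0.41
¬α → δ = min(1, 1 − 0.41 + 0.24) = min(1, 0.83) = 0.83
γ → 0 = min(1, 1 − 0.24 + 0.00) = min(1, 0.76) = 0.76
γ ⊕ (γ → 0) = min(1, 0.24 + 0.76) = min(1, 1.00) = 1.00
β → (γ ⊕ (γ → 0)) = min(1, 1 − 0.49 + 1.00) = min(1, 1.51) = 1.00
(¬α → δ) ∧ (β → (γ ⊕ (γ → 0))) = min(0.83, 1.00) = 0.83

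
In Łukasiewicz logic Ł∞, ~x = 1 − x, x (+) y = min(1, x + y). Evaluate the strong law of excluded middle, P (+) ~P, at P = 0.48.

~P = 1 − 0.48 = 0.52
P (+) ~P = min(1, 0.48 + 0.52) = min(1, 1.00) = 1.00
(As expected: always 1 in Ł∞ since a ⊕ (1−a) = 1.)

1.00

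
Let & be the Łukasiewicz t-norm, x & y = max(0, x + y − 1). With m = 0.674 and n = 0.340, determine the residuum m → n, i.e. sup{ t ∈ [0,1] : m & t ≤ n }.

0.666

The residuum of the Łukasiewicz t-norm gives the supremum: min(1, 1 − 0.674 + 0.340).
1 − 0.674 + 0.340 = 0.666, so t = min(1, 0.666) = 0.666.
Check: 0.674 & 0.666 = max(0, 0.340) = 0.340 ≤ 0.340.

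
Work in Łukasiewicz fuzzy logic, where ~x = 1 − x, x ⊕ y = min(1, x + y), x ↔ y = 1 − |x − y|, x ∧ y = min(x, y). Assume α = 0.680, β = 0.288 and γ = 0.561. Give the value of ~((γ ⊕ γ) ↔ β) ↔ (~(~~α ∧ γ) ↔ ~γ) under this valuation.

0.712

γ ⊕ γ = min(1, 0.561 + 0.561) = min(1, 1.122) = 1.000
(γ ⊕ γ) ↔ β = 1 − |1.000 − 0.288| = 1 − 0.712 = 0.288
~((γ ⊕ γ) ↔ β) = 1 − 0.288 = 0.712
~α = 1 − 0.680 = 0.320
~~α = 1 − 0.320 = 0.680
~~α ∧ γ = min(0.680, 0.561) = 0.561
~(~~α ∧ γ) = 1 − 0.561 = 0.439
~γ = 1 − 0.561 = 0.439
~(~~α ∧ γ) ↔ ~γ = 1 − |0.439 − 0.439| = 1 − 0.000 = 1.000
~((γ ⊕ γ) ↔ β) ↔ (~(~~α ∧ γ) ↔ ~γ) = 1 − |0.712 − 1.000| = 1 − 0.288 = 0.712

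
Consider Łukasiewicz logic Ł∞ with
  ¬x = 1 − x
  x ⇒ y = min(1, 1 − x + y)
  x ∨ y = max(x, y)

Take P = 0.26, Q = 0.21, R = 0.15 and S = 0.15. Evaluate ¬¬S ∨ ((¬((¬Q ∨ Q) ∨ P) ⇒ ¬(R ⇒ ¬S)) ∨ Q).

0.79

¬S = 1 − 0.15 = 0.85
¬¬S = 1 − 0.85 = 0.15
¬Q = 1 − 0.21 = 0.79
¬Q ∨ Q = max(0.79, 0.21) = 0.79
(¬Q ∨ Q) ∨ P = max(0.79, 0.26) = 0.79
¬((¬Q ∨ Q) ∨ P) = 1 − 0.79 = 0.21
R ⇒ ¬S = min(1, 1 − 0.15 + 0.85) = min(1, 1.70) = 1.00
¬(R ⇒ ¬S) = 1 − 1.00 = 0.00
¬((¬Q ∨ Q) ∨ P) ⇒ ¬(R ⇒ ¬S) = min(1, 1 − 0.21 + 0.00) = min(1, 0.79) = 0.79
(¬((¬Q ∨ Q) ∨ P) ⇒ ¬(R ⇒ ¬S)) ∨ Q = max(0.79, 0.21) = 0.79
¬¬S ∨ ((¬((¬Q ∨ Q) ∨ P) ⇒ ¬(R ⇒ ¬S)) ∨ Q) = max(0.15, 0.79) = 0.79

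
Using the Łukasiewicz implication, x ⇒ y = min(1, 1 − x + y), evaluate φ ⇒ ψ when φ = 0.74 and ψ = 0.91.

φ ⇒ ψ = min(1, 1 − 0.74 + 0.91) = min(1, 1.17) = 1.00
For comparison, the Gödel implication (1 if x ≤ y else y) would give 1.00.

1.00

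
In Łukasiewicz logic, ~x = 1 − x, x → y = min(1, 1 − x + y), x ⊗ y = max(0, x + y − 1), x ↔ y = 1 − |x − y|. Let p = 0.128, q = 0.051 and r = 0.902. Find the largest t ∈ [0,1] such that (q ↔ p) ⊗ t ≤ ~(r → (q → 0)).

0.077

q ↔ p = 1 − |0.051 − 0.128| = 1 − 0.077 = 0.923
So the left factor is q ↔ p = 0.923.
q → 0 = min(1, 1 − 0.051 + 0.000) = min(1, 0.949) = 0.949
r → (q → 0) = min(1, 1 − 0.902 + 0.949) = min(1, 1.047) = 1.000
~(r → (q → 0)) = 1 − 1.000 = 0.000
So the right-hand bound is ~(r → (q → 0)) = 0.000.
The residuum of the Łukasiewicz t-norm gives the supremum: min(1, 1 − 0.923 + 0.000).
1 − 0.923 + 0.000 = 0.077, so t = min(1, 0.077) = 0.077.
Check: 0.923 ⊗ 0.077 = max(0, 0.000) = 0.000 ≤ 0.000.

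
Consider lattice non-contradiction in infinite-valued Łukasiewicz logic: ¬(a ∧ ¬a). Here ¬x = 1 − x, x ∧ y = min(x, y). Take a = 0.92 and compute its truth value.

0.92

¬a = 1 − 0.92 = 0.08
a ∧ ¬a = min(0.92, 0.08) = 0.08
¬(a ∧ ¬a) = 1 − 0.08 = 0.92
(The value 0.92 < 1 shows this instance is not satisfied; not a Ł∞-tautology — its value is 1 − min(a, 1−a).)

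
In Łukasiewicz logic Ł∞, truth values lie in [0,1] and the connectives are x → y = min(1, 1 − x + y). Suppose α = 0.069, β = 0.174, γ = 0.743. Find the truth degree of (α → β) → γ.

α → β = min(1, 1 − 0.069 + 0.174) = min(1, 1.105) = 1.000
(α → β) → γ = min(1, 1 − 1.000 + 0.743) = min(1, 0.743) = 0.743

0.743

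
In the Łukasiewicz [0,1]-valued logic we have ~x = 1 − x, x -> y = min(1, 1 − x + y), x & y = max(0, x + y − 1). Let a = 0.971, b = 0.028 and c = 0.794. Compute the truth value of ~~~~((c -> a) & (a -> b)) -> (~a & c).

0.943

c -> a = min(1, 1 − 0.794 + 0.971) = min(1, 1.177) = 1.000
a -> b = min(1, 1 − 0.971 + 0.028) = min(1, 0.057) = 0.057
(c -> a) & (a -> b) = max(0, 1.000 + 0.057 − 1) = max(0, 0.057) = 0.057
~((c -> a) & (a -> b)) = 1 − 0.057 = 0.943
~~((c -> a) & (a -> b)) = 1 − 0.943 = 0.057
~~~((c -> a) & (a -> b)) = 1 − 0.057 = 0.943
~~~~((c -> a) & (a -> b)) = 1 − 0.943 = 0.057
~a = 1 − 0.971 = 0.029
~a & c = max(0, 0.029 + 0.794 − 1) = max(0, -0.177) = 0.000
~~~~((c -> a) & (a -> b)) -> (~a & c) = min(1, 1 − 0.057 + 0.000) = min(1, 0.943) = 0.943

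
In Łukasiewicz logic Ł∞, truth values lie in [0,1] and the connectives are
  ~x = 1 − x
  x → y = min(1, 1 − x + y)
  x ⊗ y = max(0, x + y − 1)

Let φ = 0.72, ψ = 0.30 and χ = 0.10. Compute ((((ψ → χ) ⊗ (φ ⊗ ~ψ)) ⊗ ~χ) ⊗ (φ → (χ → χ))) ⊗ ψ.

0.00

ψ → χ = min(1, 1 − 0.30 + 0.10) = min(1, 0.80) = 0.80
~ψ = 1 − 0.30 = 0.70
φ ⊗ ~ψ = max(0, 0.72 + 0.70 − 1) = max(0, 0.42) = 0.42
(ψ → χ) ⊗ (φ ⊗ ~ψ) = max(0, 0.80 + 0.42 − 1) = max(0, 0.22) = 0.22
~χ = 1 − 0.10 = 0.90
((ψ → χ) ⊗ (φ ⊗ ~ψ)) ⊗ ~χ = max(0, 0.22 + 0.90 − 1) = max(0, 0.12) = 0.12
χ → χ = min(1, 1 − 0.10 + 0.10) = min(1, 1.00) = 1.00
φ → (χ → χ) = min(1, 1 − 0.72 + 1.00) = min(1, 1.28) = 1.00
(((ψ → χ) ⊗ (φ ⊗ ~ψ)) ⊗ ~χ) ⊗ (φ → (χ → χ)) = max(0, 0.12 + 1.00 − 1) = max(0, 0.12) = 0.12
((((ψ → χ) ⊗ (φ ⊗ ~ψ)) ⊗ ~χ) ⊗ (φ → (χ → χ))) ⊗ ψ = max(0, 0.12 + 0.30 − 1) = max(0, -0.58) = 0.00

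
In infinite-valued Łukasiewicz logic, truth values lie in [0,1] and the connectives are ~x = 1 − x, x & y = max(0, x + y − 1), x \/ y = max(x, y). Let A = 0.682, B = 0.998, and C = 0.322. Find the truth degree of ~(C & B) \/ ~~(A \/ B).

C & B = max(0, 0.322 + 0.998 − 1) = max(0, 0.320) = 0.320
~(C & B) = 1 − 0.320 = 0.680
A \/ B = max(0.682, 0.998) = 0.998
~(A \/ B) = 1 − 0.998 = 0.002
~~(A \/ B) = 1 − 0.002 = 0.998
~(C & B) \/ ~~(A \/ B) = max(0.680, 0.998) = 0.998

0.998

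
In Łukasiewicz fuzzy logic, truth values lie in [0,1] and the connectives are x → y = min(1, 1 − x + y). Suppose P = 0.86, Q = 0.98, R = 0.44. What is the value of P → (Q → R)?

0.60

Q → R = min(1, 1 − 0.98 + 0.44) = min(1, 0.46) = 0.46
P → (Q → R) = min(1, 1 − 0.86 + 0.46) = min(1, 0.60) = 0.60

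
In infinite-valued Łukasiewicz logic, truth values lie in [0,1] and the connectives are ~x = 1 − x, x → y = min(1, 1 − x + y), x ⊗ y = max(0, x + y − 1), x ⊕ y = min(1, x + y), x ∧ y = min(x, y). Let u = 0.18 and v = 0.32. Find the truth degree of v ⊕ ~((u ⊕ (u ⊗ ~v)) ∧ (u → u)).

1.00

~v = 1 − 0.32 = 0.68
u ⊗ ~v = max(0, 0.18 + 0.68 − 1) = max(0, -0.14) = 0.00
u ⊕ (u ⊗ ~v) = min(1, 0.18 + 0.00) = min(1, 0.18) = 0.18
u → u = min(1, 1 − 0.18 + 0.18) = min(1, 1.00) = 1.00
(u ⊕ (u ⊗ ~v)) ∧ (u → u) = min(0.18, 1.00) = 0.18
~((u ⊕ (u ⊗ ~v)) ∧ (u → u)) = 1 − 0.18 = 0.82
v ⊕ ~((u ⊕ (u ⊗ ~v)) ∧ (u → u)) = min(1, 0.32 + 0.82) = min(1, 1.14) = 1.00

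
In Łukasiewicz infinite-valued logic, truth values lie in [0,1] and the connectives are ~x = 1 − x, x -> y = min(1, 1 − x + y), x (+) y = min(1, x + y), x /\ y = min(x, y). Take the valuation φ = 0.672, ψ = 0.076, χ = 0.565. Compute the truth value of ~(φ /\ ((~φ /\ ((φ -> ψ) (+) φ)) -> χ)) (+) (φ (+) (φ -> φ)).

~φ = 1 − 0.672 = 0.328
φ -> ψ = min(1, 1 − 0.672 + 0.076) = min(1, 0.404) = 0.404
(φ -> ψ) (+) φ = min(1, 0.404 + 0.672) = min(1, 1.076) = 1.000
~φ /\ ((φ -> ψ) (+) φ) = min(0.328, 1.000) = 0.328
(~φ /\ ((φ -> ψ) (+) φ)) -> χ = min(1, 1 − 0.328 + 0.565) = min(1, 1.237) = 1.000
φ /\ ((~φ /\ ((φ -> ψ) (+) φ)) -> χ) = min(0.672, 1.000) = 0.672
~(φ /\ ((~φ /\ ((φ -> ψ) (+) φ)) -> χ)) = 1 − 0.672 = 0.328
φ -> φ = min(1, 1 − 0.672 + 0.672) = min(1, 1.000) = 1.000
φ (+) (φ -> φ) = min(1, 0.672 + 1.000) = min(1, 1.672) = 1.000
~(φ /\ ((~φ /\ ((φ -> ψ) (+) φ)) -> χ)) (+) (φ (+) (φ -> φ)) = min(1, 0.328 + 1.000) = min(1, 1.328) = 1.000

1.000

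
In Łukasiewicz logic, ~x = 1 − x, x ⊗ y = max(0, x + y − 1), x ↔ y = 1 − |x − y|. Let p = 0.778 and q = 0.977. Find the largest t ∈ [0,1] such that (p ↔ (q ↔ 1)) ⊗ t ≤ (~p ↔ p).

q ↔ 1 = 1 − |0.977 − 1.000| = 1 − 0.023 = 0.977
p ↔ (q ↔ 1) = 1 − |0.778 − 0.977| = 1 − 0.199 = 0.801
So the left factor is p ↔ (q ↔ 1) = 0.801.
~p = 1 − 0.778 = 0.222
~p ↔ p = 1 − |0.222 − 0.778| = 1 − 0.556 = 0.444
So the right-hand bound is ~p ↔ p = 0.444.
The residuum of the Łukasiewicz t-norm gives the supremum: min(1, 1 − 0.801 + 0.444).
1 − 0.801 + 0.444 = 0.643, so t = min(1, 0.643) = 0.643.
Check: 0.801 ⊗ 0.643 = max(0, 0.444) = 0.444 ≤ 0.444.

0.643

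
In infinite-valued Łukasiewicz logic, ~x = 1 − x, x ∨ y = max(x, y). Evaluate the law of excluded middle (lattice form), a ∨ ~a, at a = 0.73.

0.73

~a = 1 − 0.73 = 0.27
a ∨ ~a = max(0.73, 0.27) = 0.73
(The value 0.73 < 1 shows this instance is not satisfied; not a Ł∞-tautology — its value is max(a, 1−a).)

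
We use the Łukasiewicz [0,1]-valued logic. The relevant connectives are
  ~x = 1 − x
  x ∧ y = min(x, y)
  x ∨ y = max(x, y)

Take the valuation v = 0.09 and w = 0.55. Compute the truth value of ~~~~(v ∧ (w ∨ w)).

0.09

w ∨ w = max(0.55, 0.55) = 0.55
v ∧ (w ∨ w) = min(0.09, 0.55) = 0.09
~(v ∧ (w ∨ w)) = 1 − 0.09 = 0.91
~~(v ∧ (w ∨ w)) = 1 − 0.91 = 0.09
~~~(v ∧ (w ∨ w)) = 1 − 0.09 = 0.91
~~~~(v ∧ (w ∨ w)) = 1 − 0.91 = 0.09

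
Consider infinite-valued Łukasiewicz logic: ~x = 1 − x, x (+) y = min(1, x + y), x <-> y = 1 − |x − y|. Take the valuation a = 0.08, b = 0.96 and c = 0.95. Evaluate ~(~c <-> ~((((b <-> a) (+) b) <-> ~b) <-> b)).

0.87

~c = 1 − 0.95 = 0.05
b <-> a = 1 − |0.96 − 0.08| = 1 − 0.88 = 0.12
(b <-> a) (+) b = min(1, 0.12 + 0.96) = min(1, 1.08) = 1.00
~b = 1 − 0.96 = 0.04
((b <-> a) (+) b) <-> ~b = 1 − |1.00 − 0.04| = 1 − 0.96 = 0.04
(((b <-> a) (+) b) <-> ~b) <-> b = 1 − |0.04 − 0.96| = 1 − 0.92 = 0.08
~((((b <-> a) (+) b) <-> ~b) <-> b) = 1 − 0.08 = 0.92
~c <-> ~((((b <-> a) (+) b) <-> ~b) <-> b) = 1 − |0.05 − 0.92| = 1 − 0.87 = 0.13
~(~c <-> ~((((b <-> a) (+) b) <-> ~b) <-> b)) = 1 − 0.13 = 0.87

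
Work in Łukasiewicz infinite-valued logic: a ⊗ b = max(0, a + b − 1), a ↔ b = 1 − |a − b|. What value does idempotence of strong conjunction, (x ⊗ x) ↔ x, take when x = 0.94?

x ⊗ x = max(0, 0.94 + 0.94 − 1) = max(0, 0.88) = 0.88
(x ⊗ x) ↔ x = 1 − |0.88 − 0.94| = 1 − 0.06 = 0.94
(The value 0.94 < 1 shows this instance is not satisfied; fails in Ł∞ since a ⊗ a = max(0, 2a−1) ≠ a in general.)

0.94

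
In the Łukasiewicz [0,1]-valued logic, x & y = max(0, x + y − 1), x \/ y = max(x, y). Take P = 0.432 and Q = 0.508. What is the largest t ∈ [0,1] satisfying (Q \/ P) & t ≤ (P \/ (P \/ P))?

0.924

Q \/ P = max(0.508, 0.432) = 0.508
So the left factor is Q \/ P = 0.508.
P \/ P = max(0.432, 0.432) = 0.432
P \/ (P \/ P) = max(0.432, 0.432) = 0.432
So the right-hand bound is P \/ (P \/ P) = 0.432.
The residuum of the Łukasiewicz t-norm gives the supremum: min(1, 1 − 0.508 + 0.432).
1 − 0.508 + 0.432 = 0.924, so t = min(1, 0.924) = 0.924.
Check: 0.508 & 0.924 = max(0, 0.432) = 0.432 ≤ 0.432.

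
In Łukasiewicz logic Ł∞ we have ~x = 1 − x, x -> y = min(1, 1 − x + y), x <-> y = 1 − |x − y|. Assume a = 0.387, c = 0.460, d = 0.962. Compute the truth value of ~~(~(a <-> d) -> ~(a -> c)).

0.425

a <-> d = 1 − |0.387 − 0.962| = 1 − 0.575 = 0.425
~(a <-> d) = 1 − 0.425 = 0.575
a -> c = min(1, 1 − 0.387 + 0.460) = min(1, 1.073) = 1.000
~(a -> c) = 1 − 1.000 = 0.000
~(a <-> d) -> ~(a -> c) = min(1, 1 − 0.575 + 0.000) = min(1, 0.425) = 0.425
~(~(a <-> d) -> ~(a -> c)) = 1 − 0.425 = 0.575
~~(~(a <-> d) -> ~(a -> c)) = 1 − 0.575 = 0.425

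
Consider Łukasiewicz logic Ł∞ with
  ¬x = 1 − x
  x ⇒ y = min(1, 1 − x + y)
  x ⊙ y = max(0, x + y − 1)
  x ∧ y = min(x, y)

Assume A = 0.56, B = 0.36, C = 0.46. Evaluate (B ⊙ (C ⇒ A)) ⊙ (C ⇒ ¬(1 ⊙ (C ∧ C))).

0.36

C ⇒ A = min(1, 1 − 0.46 + 0.56) = min(1, 1.10) = 1.00
B ⊙ (C ⇒ A) = max(0, 0.36 + 1.00 − 1) = max(0, 0.36) = 0.36
C ∧ C = min(0.46, 0.46) = 0.46
1 ⊙ (C ∧ C) = max(0, 1.00 + 0.46 − 1) = max(0, 0.46) = 0.46
¬(1 ⊙ (C ∧ C)) = 1 − 0.46 = 0.54
C ⇒ ¬(1 ⊙ (C ∧ C)) = min(1, 1 − 0.46 + 0.54) = min(1, 1.08) = 1.00
(B ⊙ (C ⇒ A)) ⊙ (C ⇒ ¬(1 ⊙ (C ∧ C))) = max(0, 0.36 + 1.00 − 1) = max(0, 0.36) = 0.36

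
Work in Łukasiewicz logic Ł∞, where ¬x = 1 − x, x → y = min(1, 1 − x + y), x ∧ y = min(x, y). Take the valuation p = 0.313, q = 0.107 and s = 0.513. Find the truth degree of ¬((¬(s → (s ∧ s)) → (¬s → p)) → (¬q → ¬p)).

s ∧ s = min(0.513, 0.513) = 0.513
s → (s ∧ s) = min(1, 1 − 0.513 + 0.513) = min(1, 1.000) = 1.000
¬(s → (s ∧ s)) = 1 − 1.000 = 0.000
¬s = 1 − 0.513 = 0.487
¬s → p = min(1, 1 − 0.487 + 0.313) = min(1, 0.826) = 0.826
¬(s → (s ∧ s)) → (¬s → p) = min(1, 1 − 0.000 + 0.826) = min(1, 1.826) = 1.000
¬q = 1 − 0.107 = 0.893
¬p = 1 − 0.313 = 0.687
¬q → ¬p = min(1, 1 − 0.893 + 0.687) = min(1, 0.794) = 0.794
(¬(s → (s ∧ s)) → (¬s → p)) → (¬q → ¬p) = min(1, 1 − 1.000 + 0.794) = min(1, 0.794) = 0.794
¬((¬(s → (s ∧ s)) → (¬s → p)) → (¬q → ¬p)) = 1 − 0.794 = 0.206

0.206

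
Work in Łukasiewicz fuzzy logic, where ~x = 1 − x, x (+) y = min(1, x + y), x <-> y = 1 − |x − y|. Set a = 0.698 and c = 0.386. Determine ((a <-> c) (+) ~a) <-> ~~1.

0.990

a <-> c = 1 − |0.698 − 0.386| = 1 − 0.312 = 0.688
~a = 1 − 0.698 = 0.302
(a <-> c) (+) ~a = min(1, 0.688 + 0.302) = min(1, 0.990) = 0.990
~1 = 1 − 1.000 = 0.000
~~1 = 1 − 0.000 = 1.000
((a <-> c) (+) ~a) <-> ~~1 = 1 − |0.990 − 1.000| = 1 − 0.010 = 0.990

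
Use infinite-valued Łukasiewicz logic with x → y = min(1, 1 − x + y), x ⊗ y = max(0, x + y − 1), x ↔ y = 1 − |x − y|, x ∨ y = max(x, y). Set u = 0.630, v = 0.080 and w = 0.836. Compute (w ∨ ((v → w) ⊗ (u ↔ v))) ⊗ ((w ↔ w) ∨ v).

0.836

v → w = min(1, 1 − 0.080 + 0.836) = min(1, 1.756) = 1.000
u ↔ v = 1 − |0.630 − 0.080| = 1 − 0.550 = 0.450
(v → w) ⊗ (u ↔ v) = max(0, 1.000 + 0.450 − 1) = max(0, 0.450) = 0.450
w ∨ ((v → w) ⊗ (u ↔ v)) = max(0.836, 0.450) = 0.836
w ↔ w = 1 − |0.836 − 0.836| = 1 − 0.000 = 1.000
(w ↔ w) ∨ v = max(1.000, 0.080) = 1.000
(w ∨ ((v → w) ⊗ (u ↔ v))) ⊗ ((w ↔ w) ∨ v) = max(0, 0.836 + 1.000 − 1) = max(0, 0.836) = 0.836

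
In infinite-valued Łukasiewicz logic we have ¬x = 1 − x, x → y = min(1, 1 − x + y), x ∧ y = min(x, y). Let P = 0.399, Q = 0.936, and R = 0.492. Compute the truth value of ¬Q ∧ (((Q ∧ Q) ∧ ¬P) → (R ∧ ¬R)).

0.064

¬Q = 1 − 0.936 = 0.064
Q ∧ Q = min(0.936, 0.936) = 0.936
¬P = 1 − 0.399 = 0.601
(Q ∧ Q) ∧ ¬P = min(0.936, 0.601) = 0.601
¬R = 1 − 0.492 = 0.508
R ∧ ¬R = min(0.492, 0.508) = 0.492
((Q ∧ Q) ∧ ¬P) → (R ∧ ¬R) = min(1, 1 − 0.601 + 0.492) = min(1, 0.891) = 0.891
¬Q ∧ (((Q ∧ Q) ∧ ¬P) → (R ∧ ¬R)) = min(0.064, 0.891) = 0.064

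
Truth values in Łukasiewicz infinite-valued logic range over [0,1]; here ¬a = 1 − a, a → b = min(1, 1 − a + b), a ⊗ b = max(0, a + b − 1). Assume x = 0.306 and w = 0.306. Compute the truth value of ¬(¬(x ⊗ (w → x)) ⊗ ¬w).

w → x = min(1, 1 − 0.306 + 0.306) = min(1, 1.000) = 1.000
x ⊗ (w → x) = max(0, 0.306 + 1.000 − 1) = max(0, 0.306) = 0.306
¬(x ⊗ (w → x)) = 1 − 0.306 = 0.694
¬w = 1 − 0.306 = 0.694
¬(x ⊗ (w → x)) ⊗ ¬w = max(0, 0.694 + 0.694 − 1) = max(0, 0.388) = 0.388
¬(¬(x ⊗ (w → x)) ⊗ ¬w) = 1 − 0.388 = 0.612

0.612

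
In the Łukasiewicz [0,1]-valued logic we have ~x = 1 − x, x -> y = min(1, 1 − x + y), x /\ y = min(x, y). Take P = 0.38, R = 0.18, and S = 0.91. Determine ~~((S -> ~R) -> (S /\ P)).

0.47

~R = 1 − 0.18 = 0.82
S -> ~R = min(1, 1 − 0.91 + 0.82) = min(1, 0.91) = 0.91
S /\ P = min(0.91, 0.38) = 0.38
(S -> ~R) -> (S /\ P) = min(1, 1 − 0.91 + 0.38) = min(1, 0.47) = 0.47
~((S -> ~R) -> (S /\ P)) = 1 − 0.47 = 0.53
~~((S -> ~R) -> (S /\ P)) = 1 − 0.53 = 0.47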